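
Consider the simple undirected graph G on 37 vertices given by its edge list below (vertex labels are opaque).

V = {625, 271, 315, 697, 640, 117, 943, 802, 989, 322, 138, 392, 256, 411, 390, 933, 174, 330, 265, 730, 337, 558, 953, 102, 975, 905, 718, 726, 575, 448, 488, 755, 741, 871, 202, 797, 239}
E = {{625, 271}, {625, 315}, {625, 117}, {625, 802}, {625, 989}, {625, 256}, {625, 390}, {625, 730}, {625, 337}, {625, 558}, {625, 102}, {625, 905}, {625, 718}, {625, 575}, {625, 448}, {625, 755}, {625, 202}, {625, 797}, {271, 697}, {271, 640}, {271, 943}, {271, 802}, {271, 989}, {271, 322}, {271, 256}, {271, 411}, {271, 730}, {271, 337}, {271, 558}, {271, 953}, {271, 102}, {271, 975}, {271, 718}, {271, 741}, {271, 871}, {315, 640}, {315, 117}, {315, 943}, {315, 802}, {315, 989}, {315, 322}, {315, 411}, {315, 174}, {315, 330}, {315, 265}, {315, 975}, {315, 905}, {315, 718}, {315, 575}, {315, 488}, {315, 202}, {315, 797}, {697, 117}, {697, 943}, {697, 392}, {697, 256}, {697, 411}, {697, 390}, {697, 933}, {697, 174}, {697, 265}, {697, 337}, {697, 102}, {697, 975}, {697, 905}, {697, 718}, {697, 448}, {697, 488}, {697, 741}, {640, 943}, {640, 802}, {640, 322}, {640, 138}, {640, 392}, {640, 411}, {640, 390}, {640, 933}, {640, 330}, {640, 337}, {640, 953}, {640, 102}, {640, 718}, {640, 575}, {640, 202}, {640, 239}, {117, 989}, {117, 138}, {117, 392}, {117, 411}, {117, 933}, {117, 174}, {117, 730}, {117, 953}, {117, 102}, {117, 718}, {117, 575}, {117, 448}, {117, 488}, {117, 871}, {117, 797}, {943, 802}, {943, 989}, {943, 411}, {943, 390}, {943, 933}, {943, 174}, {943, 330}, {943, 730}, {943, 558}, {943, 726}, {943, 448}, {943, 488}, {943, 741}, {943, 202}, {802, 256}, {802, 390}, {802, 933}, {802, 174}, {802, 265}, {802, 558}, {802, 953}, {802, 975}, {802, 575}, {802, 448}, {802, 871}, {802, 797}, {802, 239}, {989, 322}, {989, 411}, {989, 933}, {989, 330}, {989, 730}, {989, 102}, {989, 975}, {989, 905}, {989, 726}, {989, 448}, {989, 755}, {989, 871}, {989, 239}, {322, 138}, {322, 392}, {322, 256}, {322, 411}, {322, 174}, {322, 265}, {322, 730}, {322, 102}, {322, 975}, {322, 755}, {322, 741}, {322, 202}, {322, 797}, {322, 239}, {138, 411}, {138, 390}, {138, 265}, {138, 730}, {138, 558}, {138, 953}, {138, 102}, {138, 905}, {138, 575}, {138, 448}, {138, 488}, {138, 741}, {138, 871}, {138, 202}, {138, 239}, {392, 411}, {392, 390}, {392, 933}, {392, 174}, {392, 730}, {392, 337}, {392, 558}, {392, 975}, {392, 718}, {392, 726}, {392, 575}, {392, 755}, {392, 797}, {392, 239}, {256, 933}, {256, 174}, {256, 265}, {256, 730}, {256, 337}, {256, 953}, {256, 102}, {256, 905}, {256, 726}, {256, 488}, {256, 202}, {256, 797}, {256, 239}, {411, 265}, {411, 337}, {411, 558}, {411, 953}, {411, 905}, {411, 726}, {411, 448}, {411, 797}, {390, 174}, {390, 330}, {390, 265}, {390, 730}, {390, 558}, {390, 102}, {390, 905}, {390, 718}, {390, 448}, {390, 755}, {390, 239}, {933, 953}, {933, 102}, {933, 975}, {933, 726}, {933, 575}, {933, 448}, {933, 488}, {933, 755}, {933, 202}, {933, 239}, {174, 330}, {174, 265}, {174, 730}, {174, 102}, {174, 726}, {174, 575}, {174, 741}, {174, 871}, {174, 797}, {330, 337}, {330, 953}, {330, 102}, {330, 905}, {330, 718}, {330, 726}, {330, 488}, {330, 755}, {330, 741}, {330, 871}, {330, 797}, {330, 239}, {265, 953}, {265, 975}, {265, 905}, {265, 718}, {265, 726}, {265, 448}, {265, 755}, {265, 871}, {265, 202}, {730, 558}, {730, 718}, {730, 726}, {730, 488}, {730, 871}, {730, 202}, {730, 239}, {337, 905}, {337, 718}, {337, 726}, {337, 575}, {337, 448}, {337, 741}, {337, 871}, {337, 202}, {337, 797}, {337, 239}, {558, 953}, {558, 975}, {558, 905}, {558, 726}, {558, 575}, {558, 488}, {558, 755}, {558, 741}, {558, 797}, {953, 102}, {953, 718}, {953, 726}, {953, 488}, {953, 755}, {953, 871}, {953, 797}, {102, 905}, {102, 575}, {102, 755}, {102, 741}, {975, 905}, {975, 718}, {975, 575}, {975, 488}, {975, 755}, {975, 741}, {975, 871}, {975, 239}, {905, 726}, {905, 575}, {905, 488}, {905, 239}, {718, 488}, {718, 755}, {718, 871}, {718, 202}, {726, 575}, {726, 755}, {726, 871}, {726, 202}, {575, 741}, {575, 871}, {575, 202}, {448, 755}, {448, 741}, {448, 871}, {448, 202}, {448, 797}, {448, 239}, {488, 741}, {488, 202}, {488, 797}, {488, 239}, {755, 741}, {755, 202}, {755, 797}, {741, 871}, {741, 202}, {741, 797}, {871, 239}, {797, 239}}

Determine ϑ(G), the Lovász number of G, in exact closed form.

Vertex 718 has 18 neighbors: 625, 271, 315, 697, 640, 117, 392, 390, 330, 265, 730, 337, 953, 975, 488, 755, 871, 202.
N(953) = {271, 640, 117, 802, 138, 256, 411, 933, 330, 265, 558, 102, 718, 726, 488, 755, 871, 797}, |N(953)| = 18.
deg(239) = 18; N(239) = {640, 802, 989, 322, 138, 392, 256, 390, 933, 330, 730, 337, 975, 905, 448, 488, 871, 797}.
N(390) = {625, 697, 640, 943, 802, 138, 392, 174, 330, 265, 730, 558, 102, 905, 718, 448, 755, 239}, |N(390)| = 18.
Regular of degree 18 on 37 vertices: strongly regular (37,18,8,9).
Distinct eigenvalues (to 6 d.p.): [18.0, 2.541381, -3.541381].
With N=37: ϑ(G) = 37·(-(-sqrt(37)/2 - 1/2))/(18−(-sqrt(37)/2 - 1/2)) = sqrt(37).
Numerically 6.0827625.

sqrt(37)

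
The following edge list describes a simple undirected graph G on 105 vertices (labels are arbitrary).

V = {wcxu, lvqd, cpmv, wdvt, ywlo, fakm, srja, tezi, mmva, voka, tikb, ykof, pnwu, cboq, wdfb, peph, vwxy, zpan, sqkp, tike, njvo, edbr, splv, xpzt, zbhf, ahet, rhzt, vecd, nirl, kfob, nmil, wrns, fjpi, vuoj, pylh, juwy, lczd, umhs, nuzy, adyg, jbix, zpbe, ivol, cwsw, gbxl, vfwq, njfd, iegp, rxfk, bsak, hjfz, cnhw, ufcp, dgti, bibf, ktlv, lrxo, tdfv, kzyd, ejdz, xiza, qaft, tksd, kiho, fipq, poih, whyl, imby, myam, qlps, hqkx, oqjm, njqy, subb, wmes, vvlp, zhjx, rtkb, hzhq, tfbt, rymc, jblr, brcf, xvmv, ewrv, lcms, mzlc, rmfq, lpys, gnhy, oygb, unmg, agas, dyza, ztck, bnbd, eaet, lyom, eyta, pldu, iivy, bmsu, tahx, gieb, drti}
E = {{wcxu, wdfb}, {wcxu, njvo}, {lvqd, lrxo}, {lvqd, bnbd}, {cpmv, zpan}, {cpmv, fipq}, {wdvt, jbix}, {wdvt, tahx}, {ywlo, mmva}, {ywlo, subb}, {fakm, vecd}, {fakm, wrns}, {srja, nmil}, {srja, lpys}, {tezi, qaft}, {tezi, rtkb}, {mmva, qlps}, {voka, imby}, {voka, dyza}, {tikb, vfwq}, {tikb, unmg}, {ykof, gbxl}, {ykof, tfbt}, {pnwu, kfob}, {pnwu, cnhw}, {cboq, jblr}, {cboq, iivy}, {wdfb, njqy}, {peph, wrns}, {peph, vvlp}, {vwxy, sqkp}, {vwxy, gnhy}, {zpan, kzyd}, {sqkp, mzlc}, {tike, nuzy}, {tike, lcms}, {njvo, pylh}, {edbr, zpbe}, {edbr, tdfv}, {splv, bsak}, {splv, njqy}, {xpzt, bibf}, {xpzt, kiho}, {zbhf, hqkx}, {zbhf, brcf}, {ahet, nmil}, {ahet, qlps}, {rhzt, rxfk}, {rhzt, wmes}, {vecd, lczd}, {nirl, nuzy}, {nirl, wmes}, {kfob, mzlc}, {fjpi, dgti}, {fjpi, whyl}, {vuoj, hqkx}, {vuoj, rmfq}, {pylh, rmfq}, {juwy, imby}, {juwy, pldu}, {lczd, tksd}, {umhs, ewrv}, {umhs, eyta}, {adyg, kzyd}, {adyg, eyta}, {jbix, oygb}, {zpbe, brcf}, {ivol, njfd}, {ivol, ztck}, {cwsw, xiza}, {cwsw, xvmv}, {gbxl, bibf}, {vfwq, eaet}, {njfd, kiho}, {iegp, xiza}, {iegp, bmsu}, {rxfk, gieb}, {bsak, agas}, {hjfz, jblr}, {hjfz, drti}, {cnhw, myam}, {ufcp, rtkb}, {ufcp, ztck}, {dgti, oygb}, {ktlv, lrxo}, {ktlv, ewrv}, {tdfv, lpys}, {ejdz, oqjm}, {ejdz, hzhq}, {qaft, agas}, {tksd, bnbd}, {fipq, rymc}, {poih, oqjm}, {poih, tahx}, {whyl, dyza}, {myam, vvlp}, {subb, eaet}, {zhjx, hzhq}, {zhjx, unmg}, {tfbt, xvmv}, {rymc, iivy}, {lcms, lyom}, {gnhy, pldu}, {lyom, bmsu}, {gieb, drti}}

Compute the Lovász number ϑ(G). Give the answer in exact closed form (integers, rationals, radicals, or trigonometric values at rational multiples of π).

N(unmg) = {tikb, zhjx}, |N(unmg)| = 2.
N(nirl) = {nuzy, wmes}, |N(nirl)| = 2.
N(lyom) = {lcms, bmsu}, |N(lyom)| = 2.
deg(fjpi) = 2; N(fjpi) = {dgti, whyl}.
G on 105 vertices is 2-regular; a single 105-cycle (edge-transitive).
Distinct eigenvalues (to 4 d.p.): [2.0, 1.9964, 1.9857, 1.9679, 1.943, 1.9111, 1.8725, 1.8271, 1.7752, 1.7169, 1.6525, 1.5821, 1.5061, 1.4248, 1.3383, 1.247, 1.1512, 1.0514, 0.9477, 0.8407, 0.7307, 0.618, 0.5032, 0.3865, 0.2685, 0.1495, 0.0299, -0.0897, -0.2091, -0.3276, -0.445, -0.5609, -0.6747, -0.7861, -0.8946, -1.0, -1.1018, -1.1996, -1.2932, -1.3821, -1.4661, -1.5448, -1.618, -1.6854, -1.7468, -1.8019, -1.8506, -1.8927, -1.9279, -1.9563, -1.9777, -1.9919, -1.9991].
Lovász (edge-transitive): ϑ = −105·(-2*cos(pi/105))/((2)−(-2*cos(pi/105))) = 105*cos(pi/105)/(cos(pi/105) + 1).
Numerically 52.488248718.
Lovász sandwich 52 ≤ 105*cos(pi/105)/(cos(pi/105) + 1) ≤ 53: both strict.

105*cos(pi/105)/(cos(pi/105) + 1)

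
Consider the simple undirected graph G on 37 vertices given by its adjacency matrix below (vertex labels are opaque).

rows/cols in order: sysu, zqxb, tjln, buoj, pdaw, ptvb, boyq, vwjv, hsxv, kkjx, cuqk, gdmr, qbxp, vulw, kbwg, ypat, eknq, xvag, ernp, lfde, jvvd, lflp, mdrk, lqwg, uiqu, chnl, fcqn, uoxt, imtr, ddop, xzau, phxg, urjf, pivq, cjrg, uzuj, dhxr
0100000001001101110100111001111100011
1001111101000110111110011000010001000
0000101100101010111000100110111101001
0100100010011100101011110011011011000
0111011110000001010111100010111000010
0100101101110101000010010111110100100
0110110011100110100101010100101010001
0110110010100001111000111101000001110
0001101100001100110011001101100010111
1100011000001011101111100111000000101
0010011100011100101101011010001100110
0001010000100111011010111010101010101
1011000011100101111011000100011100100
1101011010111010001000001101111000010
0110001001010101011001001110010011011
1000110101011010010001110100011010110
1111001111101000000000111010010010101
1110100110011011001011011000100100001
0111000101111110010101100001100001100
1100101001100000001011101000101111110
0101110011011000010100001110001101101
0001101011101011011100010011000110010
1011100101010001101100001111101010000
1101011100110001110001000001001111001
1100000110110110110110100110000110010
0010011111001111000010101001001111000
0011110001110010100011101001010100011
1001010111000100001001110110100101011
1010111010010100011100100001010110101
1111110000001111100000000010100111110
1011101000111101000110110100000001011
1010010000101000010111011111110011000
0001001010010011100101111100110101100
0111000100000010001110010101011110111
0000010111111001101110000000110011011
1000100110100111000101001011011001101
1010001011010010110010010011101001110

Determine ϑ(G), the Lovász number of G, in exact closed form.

Vertex boyq has 18 neighbors: zqxb, tjln, pdaw, ptvb, hsxv, kkjx, cuqk, vulw, kbwg, eknq, lfde, lflp, lqwg, chnl, imtr, xzau, urjf, dhxr.
N(lfde) = {sysu, zqxb, pdaw, boyq, kkjx, cuqk, ernp, jvvd, lflp, mdrk, uiqu, imtr, xzau, phxg, urjf, pivq, cjrg, uzuj}, |N(lfde)| = 18.
deg(uoxt) = 18; N(uoxt) = {sysu, buoj, ptvb, vwjv, hsxv, kkjx, vulw, ernp, lflp, mdrk, lqwg, chnl, fcqn, imtr, phxg, pivq, uzuj, dhxr}.
N(buoj) = {zqxb, pdaw, hsxv, gdmr, qbxp, vulw, eknq, ernp, jvvd, lflp, mdrk, lqwg, fcqn, uoxt, ddop, xzau, urjf, pivq}, |N(buoj)| = 18.
37-vertex 18-regular graph: SR(37,18,8,9) — a Paley graph.
A has 3 distinct eigenvalues ≈ [18.0, 2.5414, -3.5414].
Lovász (edge-transitive): ϑ = −37·(-sqrt(37)/2 - 1/2)/((18)−(-sqrt(37)/2 - 1/2)) = sqrt(37).
≈ 6.0827625 (to 7 d.p.).

sqrt(37)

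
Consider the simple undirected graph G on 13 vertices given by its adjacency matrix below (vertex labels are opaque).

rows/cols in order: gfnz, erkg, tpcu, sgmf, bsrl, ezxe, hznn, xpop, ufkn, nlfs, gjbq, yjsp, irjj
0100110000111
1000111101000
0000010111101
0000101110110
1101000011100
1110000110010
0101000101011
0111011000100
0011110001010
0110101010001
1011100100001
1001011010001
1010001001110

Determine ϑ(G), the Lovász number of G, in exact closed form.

deg(yjsp) = 6; N(yjsp) = {gfnz, sgmf, ezxe, hznn, ufkn, irjj}.
N(nlfs) = {erkg, tpcu, bsrl, hznn, ufkn, irjj}, |N(nlfs)| = 6.
deg(sgmf) = 6; N(sgmf) = {bsrl, hznn, xpop, ufkn, gjbq, yjsp}.
Vertex irjj has 6 neighbors: gfnz, tpcu, hznn, nlfs, gjbq, yjsp.
Every vertex has degree 6 (N=13); Paley(13): SR with (k,λ,μ)=(6,2,3).
spec(A) ≈ [6.0, 1.3028, -2.3028] (distinct, 4 d.p.).
With N=13: ϑ(G) = 13·(-(-sqrt(13)/2 - 1/2))/(6−(-sqrt(13)/2 - 1/2)) = sqrt(13).
≈ 3.6056 (to 4 d.p.).

sqrt(13)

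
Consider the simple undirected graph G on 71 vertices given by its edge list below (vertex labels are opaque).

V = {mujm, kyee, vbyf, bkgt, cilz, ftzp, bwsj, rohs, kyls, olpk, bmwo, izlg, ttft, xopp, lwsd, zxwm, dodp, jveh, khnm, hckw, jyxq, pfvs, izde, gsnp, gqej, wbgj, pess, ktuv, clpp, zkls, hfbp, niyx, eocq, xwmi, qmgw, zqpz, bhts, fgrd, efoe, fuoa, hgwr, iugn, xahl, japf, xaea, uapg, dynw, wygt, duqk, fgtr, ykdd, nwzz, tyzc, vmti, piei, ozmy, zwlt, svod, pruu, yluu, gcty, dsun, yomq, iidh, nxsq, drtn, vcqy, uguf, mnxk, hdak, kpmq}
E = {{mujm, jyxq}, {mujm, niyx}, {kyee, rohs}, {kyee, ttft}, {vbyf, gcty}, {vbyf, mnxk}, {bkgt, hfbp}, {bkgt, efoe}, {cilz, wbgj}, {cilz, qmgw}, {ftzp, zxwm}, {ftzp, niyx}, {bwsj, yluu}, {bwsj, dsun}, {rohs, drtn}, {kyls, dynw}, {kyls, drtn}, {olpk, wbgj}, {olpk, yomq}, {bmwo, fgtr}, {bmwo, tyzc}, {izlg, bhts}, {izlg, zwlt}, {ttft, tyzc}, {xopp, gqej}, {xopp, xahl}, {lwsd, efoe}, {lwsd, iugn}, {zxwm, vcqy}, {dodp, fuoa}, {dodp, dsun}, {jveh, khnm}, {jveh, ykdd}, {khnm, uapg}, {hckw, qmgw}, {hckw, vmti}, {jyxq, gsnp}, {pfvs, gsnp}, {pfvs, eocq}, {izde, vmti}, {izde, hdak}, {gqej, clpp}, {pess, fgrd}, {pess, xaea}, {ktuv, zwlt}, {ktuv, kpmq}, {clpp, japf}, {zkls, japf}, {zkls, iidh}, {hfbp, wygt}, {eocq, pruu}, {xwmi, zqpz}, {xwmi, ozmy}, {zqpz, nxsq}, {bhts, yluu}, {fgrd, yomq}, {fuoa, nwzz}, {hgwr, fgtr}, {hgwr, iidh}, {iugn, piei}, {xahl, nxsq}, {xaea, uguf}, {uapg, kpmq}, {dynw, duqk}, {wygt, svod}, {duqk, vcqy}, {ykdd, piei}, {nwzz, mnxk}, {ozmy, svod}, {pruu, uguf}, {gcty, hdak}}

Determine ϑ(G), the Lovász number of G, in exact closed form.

N(olpk) = {wbgj, yomq}, |N(olpk)| = 2.
Vertex xaea has 2 neighbors: pess, uguf.
deg(ttft) = 2; N(ttft) = {kyee, tyzc}.
Vertex pfvs has 2 neighbors: gsnp, eocq.
2-regular, N=71; connected 2-regular on 71 ⇒ C_{71}.
A has 36 distinct eigenvalues ≈ [2.0, 1.9922, 1.9688, 1.9299, 1.876, 1.8074, 1.7246, 1.6284, 1.5194, 1.3985, 1.2666, 1.1249, 0.9743, 0.8162, 0.6516, 0.4819, 0.3085, 0.1326, -0.0442, -0.2208, -0.3956, -0.5673, -0.7346, -0.8961, -1.0507, -1.1969, -1.3339, -1.4604, -1.5754, -1.6781, -1.7677, -1.8435, -1.9048, -1.9513, -1.9824, -1.998].
λ_max=2, λ_min=-2*cos(pi/71); ϑ = −71·λ_min/(λ_max−λ_min) = 71*cos(pi/71)/(cos(pi/71) + 1).
= 35.482618264… (decimal).
Lovász sandwich 35 ≤ 71*cos(pi/71)/(cos(pi/71) + 1) ≤ 36: both strict.

71*cos(pi/71)/(cos(pi/71) + 1)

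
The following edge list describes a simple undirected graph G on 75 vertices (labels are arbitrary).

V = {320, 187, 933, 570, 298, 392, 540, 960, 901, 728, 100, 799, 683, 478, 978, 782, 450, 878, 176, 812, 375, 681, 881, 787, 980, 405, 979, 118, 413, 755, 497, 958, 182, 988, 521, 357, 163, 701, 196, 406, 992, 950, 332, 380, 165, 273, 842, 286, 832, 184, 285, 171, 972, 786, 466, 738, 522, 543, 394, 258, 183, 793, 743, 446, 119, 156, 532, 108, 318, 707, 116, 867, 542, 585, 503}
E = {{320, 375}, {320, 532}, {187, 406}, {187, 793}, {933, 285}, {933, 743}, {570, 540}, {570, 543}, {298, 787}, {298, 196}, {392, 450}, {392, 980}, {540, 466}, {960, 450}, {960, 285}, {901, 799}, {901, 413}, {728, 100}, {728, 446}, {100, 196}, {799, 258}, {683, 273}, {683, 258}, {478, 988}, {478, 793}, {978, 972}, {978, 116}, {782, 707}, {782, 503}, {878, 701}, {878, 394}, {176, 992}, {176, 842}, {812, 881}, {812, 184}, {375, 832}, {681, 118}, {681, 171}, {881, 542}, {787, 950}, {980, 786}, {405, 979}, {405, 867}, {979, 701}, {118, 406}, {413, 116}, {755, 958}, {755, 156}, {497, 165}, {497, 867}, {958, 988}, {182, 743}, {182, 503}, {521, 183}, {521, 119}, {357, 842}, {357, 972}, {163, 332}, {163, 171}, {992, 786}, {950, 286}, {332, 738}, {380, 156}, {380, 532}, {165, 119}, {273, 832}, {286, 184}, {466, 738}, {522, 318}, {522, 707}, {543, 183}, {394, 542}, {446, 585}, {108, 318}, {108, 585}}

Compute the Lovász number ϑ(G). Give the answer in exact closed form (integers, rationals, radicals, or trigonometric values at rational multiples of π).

deg(878) = 2; N(878) = {701, 394}.
Vertex 728 has 2 neighbors: 100, 446.
Vertex 466 has 2 neighbors: 540, 738.
deg(832) = 2; N(832) = {375, 273}.
75-vertex 2-regular graph: a single 75-cycle (edge-transitive).
spec(A) ≈ [2.0, 1.99299, 1.97199, 1.93717, 1.88875, 1.82709, 1.75261, 1.66584, 1.56739, 1.45794, 1.33826, 1.2092, 1.07165, 0.92659, 0.77503, 0.61803, 0.4567, 0.29217, 0.12558, -0.04188, -0.20906, -0.37476, -0.53784, -0.69714, -0.85156, -1.0, -1.14143, -1.27485, -1.39933, -1.51399, -1.61803, -1.71073, -1.79142, -1.85955, -1.91464, -1.9563, -1.98423, -1.99825] (distinct, 5 d.p.).
Lovász (edge-transitive): ϑ = −75·(-2*cos(pi/75))/((2)−(-2*cos(pi/75))) = 75*cos(pi/75)/(cos(pi/75) + 1).
≈ 37.48354585 (to 8 d.p.).
Check 37 ≤ 75*cos(pi/75)/(cos(pi/75) + 1) ≤ 38: both strict.

75*cos(pi/75)/(cos(pi/75) + 1)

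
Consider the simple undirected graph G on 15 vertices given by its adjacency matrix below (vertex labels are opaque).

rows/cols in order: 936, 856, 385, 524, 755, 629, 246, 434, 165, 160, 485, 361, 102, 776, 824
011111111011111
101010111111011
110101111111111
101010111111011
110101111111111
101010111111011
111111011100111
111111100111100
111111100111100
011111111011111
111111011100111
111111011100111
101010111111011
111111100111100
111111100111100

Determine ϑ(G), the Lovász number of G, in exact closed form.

4

N(776) = {936, 856, 385, 524, 755, 629, 246, 160, 485, 361, 102}, |N(776)| = 11.
N(824) = {936, 856, 385, 524, 755, 629, 246, 160, 485, 361, 102}, |N(824)| = 11.
Vertex 165 has 11 neighbors: 936, 856, 385, 524, 755, 629, 246, 160, 485, 361, 102.
deg(755) = 13; N(755) = {936, 856, 524, 629, 246, 434, 165, 160, 485, 361, 102, 776, 824}.
K_{4,4,3,2,2} (perfect); ϑ(G) = α(G) = max{4,4,3,2,2} = 4.
Numerically 4.0000000.
Check 4 ≤ 4 ≤ 4: collapsed.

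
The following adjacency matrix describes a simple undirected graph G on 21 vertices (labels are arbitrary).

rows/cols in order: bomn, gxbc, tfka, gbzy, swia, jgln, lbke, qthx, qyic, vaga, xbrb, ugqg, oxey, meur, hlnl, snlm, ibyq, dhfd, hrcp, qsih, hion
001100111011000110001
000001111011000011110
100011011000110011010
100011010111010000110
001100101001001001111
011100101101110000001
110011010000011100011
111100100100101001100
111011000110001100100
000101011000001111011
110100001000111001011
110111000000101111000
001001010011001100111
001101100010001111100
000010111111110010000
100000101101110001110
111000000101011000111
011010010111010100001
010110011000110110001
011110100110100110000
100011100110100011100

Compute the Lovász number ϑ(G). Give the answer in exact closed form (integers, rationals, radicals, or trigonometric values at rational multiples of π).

6

deg(swia) = 10; N(swia) = {tfka, gbzy, lbke, qyic, ugqg, hlnl, dhfd, hrcp, qsih, hion}.
N(hrcp) = {gxbc, gbzy, swia, qthx, qyic, oxey, meur, snlm, ibyq, hion}, |N(hrcp)| = 10.
N(vaga) = {gbzy, jgln, qthx, qyic, hlnl, snlm, ibyq, dhfd, qsih, hion}, |N(vaga)| = 10.
N(gxbc) = {jgln, lbke, qthx, qyic, xbrb, ugqg, ibyq, dhfd, hrcp, qsih}, |N(gxbc)| = 10.
Regular of degree 10 on 21 vertices: Kneser-type, 2-subsets of [7].
Distinct eigenvalues (to 6 d.p.): [10.0, 1.0, -4.0].
Lovász: ϑ = −21(-4)/(10+-1*(-4)) = 6.
Numerically 6.00000000.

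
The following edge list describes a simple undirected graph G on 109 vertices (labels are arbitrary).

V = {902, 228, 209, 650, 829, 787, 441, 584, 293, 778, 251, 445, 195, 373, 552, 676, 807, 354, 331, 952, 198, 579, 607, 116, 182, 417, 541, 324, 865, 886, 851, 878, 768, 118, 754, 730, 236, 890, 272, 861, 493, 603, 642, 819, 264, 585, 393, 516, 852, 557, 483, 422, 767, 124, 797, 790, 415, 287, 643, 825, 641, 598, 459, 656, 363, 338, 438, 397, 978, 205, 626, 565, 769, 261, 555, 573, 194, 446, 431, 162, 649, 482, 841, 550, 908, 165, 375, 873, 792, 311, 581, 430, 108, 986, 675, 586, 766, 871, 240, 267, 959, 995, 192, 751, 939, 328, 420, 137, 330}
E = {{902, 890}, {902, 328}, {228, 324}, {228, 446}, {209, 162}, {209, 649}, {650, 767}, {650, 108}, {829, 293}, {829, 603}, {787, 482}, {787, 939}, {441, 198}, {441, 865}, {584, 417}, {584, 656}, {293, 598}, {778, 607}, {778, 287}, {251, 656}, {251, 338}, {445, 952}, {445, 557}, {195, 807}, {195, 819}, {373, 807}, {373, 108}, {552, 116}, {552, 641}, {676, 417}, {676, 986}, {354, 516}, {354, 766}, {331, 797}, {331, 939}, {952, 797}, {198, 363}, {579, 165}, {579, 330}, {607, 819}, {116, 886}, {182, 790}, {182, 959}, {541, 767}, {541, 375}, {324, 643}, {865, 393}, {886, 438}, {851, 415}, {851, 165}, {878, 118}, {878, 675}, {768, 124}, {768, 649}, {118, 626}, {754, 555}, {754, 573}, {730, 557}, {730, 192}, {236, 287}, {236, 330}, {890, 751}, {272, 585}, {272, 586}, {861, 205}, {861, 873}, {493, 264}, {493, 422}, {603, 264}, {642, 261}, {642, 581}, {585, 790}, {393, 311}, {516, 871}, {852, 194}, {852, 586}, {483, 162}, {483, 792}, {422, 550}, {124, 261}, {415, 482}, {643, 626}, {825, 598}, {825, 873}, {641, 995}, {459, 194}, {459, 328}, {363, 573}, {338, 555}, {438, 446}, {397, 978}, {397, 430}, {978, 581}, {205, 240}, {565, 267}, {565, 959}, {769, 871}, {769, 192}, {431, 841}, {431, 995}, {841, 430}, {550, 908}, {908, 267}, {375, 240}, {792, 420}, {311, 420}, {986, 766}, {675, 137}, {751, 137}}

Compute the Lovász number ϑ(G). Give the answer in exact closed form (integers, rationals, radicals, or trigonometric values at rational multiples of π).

deg(431) = 2; N(431) = {841, 995}.
N(852) = {194, 586}, |N(852)| = 2.
N(939) = {787, 331}, |N(939)| = 2.
Vertex 851 has 2 neighbors: 415, 165.
109-vertex 2-regular graph: this is C_{109}, the 109-cycle.
A has 55 distinct eigenvalues ≈ [2.0, 1.996678, 1.986723, 1.970169, 1.94707, 1.917503, 1.881566, 1.839379, 1.791082, 1.736834, 1.676818, 1.611231, 1.540291, 1.464235, 1.383315, 1.2978, 1.207973, 1.114134, 1.016594, 0.915677, 0.811718, 0.705062, 0.596064, 0.485087, 0.372497, 0.258671, 0.143985, 0.028821, -0.086439, -0.201412, -0.315715, -0.42897, -0.5408, -0.650834, -0.758705, -0.864056, -0.966537, -1.065807, -1.161536, -1.253407, -1.341115, -1.424367, -1.502888, -1.576416, -1.644707, -1.707535, -1.764691, -1.815985, -1.861246, -1.900324, -1.933089, -1.959433, -1.979268, -1.992528, -1.999169].
Lovász: ϑ = −109(-2*cos(pi/109))/(2+-(-1)*2*cos(pi/109)) = 109*cos(pi/109)/(cos(pi/109) + 1).
ϑ(G) ≈ 54.488680.
Sandwich: α(G)=54 ≤ ϑ(G)=109*cos(pi/109)/(cos(pi/109) + 1) ≤ χ(Ḡ)=55 (both strict).

109*cos(pi/109)/(cos(pi/109) + 1)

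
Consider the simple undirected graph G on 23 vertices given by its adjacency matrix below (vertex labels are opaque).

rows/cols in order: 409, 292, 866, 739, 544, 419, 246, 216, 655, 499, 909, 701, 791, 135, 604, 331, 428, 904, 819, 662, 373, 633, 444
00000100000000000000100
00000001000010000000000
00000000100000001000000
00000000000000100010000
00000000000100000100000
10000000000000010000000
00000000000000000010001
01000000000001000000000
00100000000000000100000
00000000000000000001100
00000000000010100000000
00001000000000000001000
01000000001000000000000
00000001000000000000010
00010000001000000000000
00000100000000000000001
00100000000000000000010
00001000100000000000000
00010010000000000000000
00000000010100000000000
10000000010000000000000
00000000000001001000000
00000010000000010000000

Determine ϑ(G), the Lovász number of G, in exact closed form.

23*cos(pi/23)/(cos(pi/23) + 1)

N(866) = {655, 428}, |N(866)| = 2.
Vertex 444 has 2 neighbors: 246, 331.
N(909) = {791, 604}, |N(909)| = 2.
Vertex 246 has 2 neighbors: 819, 444.
Regular of degree 2 on 23 vertices: the odd cycle C_{23}.
A has 12 distinct eigenvalues ≈ [2.0, 1.925835, 1.708839, 1.365106, 0.92013, 0.406912, -0.136485, -0.669759, -1.153361, -1.551423, -1.834423, -1.981372].
ϑ = −N·λ_min/(λ_max−λ_min) = −23·(-2*cos(pi/23))/(2−(-2*cos(pi/23))) = 23*cos(pi/23)/(cos(pi/23) + 1).
= 11.4462… (decimal).
Check 11 ≤ 23*cos(pi/23)/(cos(pi/23) + 1) ≤ 12: both strict.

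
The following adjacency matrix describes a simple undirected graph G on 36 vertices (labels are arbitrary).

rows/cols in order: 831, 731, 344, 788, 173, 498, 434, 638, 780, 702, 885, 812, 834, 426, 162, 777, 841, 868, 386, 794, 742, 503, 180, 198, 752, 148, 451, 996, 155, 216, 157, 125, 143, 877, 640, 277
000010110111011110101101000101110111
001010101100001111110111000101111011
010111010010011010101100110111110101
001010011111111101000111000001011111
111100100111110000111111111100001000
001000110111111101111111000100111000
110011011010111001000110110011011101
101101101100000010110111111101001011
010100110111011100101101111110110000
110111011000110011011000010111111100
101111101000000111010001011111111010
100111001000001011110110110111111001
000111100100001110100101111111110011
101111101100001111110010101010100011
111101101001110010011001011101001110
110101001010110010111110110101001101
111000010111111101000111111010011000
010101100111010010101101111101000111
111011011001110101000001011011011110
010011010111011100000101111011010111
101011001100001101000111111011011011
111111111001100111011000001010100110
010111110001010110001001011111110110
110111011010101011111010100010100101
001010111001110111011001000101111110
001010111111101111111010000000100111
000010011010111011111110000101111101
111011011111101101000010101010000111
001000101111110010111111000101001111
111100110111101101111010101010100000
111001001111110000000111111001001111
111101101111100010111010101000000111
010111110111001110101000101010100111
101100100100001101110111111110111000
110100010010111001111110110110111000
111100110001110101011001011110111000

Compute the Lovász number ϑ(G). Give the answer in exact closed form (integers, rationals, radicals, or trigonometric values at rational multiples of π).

N(794) = {731, 173, 498, 638, 702, 885, 812, 426, 162, 777, 503, 198, 752, 148, 451, 155, 216, 125, 877, 640, 277}, |N(794)| = 21.
N(841) = {831, 731, 344, 638, 702, 885, 812, 834, 426, 162, 777, 868, 503, 180, 198, 752, 148, 451, 155, 125, 143}, |N(841)| = 21.
deg(702) = 21; N(702) = {831, 731, 788, 173, 498, 638, 780, 834, 426, 841, 868, 794, 742, 148, 996, 155, 216, 157, 125, 143, 877}.
N(180) = {731, 788, 173, 498, 434, 638, 812, 426, 777, 841, 742, 198, 148, 451, 996, 155, 216, 157, 125, 877, 640}, |N(180)| = 21.
Regular of degree 21 on 36 vertices: this is K(9,2), the Kneser graph.
spec(A) ≈ [21.0, 1.0, -6.0] (distinct, 4 d.p.).
With N=36: ϑ(G) = 36·(-1*(-6))/(21−(-6)) = 8.
Numerically 8.0000000.

8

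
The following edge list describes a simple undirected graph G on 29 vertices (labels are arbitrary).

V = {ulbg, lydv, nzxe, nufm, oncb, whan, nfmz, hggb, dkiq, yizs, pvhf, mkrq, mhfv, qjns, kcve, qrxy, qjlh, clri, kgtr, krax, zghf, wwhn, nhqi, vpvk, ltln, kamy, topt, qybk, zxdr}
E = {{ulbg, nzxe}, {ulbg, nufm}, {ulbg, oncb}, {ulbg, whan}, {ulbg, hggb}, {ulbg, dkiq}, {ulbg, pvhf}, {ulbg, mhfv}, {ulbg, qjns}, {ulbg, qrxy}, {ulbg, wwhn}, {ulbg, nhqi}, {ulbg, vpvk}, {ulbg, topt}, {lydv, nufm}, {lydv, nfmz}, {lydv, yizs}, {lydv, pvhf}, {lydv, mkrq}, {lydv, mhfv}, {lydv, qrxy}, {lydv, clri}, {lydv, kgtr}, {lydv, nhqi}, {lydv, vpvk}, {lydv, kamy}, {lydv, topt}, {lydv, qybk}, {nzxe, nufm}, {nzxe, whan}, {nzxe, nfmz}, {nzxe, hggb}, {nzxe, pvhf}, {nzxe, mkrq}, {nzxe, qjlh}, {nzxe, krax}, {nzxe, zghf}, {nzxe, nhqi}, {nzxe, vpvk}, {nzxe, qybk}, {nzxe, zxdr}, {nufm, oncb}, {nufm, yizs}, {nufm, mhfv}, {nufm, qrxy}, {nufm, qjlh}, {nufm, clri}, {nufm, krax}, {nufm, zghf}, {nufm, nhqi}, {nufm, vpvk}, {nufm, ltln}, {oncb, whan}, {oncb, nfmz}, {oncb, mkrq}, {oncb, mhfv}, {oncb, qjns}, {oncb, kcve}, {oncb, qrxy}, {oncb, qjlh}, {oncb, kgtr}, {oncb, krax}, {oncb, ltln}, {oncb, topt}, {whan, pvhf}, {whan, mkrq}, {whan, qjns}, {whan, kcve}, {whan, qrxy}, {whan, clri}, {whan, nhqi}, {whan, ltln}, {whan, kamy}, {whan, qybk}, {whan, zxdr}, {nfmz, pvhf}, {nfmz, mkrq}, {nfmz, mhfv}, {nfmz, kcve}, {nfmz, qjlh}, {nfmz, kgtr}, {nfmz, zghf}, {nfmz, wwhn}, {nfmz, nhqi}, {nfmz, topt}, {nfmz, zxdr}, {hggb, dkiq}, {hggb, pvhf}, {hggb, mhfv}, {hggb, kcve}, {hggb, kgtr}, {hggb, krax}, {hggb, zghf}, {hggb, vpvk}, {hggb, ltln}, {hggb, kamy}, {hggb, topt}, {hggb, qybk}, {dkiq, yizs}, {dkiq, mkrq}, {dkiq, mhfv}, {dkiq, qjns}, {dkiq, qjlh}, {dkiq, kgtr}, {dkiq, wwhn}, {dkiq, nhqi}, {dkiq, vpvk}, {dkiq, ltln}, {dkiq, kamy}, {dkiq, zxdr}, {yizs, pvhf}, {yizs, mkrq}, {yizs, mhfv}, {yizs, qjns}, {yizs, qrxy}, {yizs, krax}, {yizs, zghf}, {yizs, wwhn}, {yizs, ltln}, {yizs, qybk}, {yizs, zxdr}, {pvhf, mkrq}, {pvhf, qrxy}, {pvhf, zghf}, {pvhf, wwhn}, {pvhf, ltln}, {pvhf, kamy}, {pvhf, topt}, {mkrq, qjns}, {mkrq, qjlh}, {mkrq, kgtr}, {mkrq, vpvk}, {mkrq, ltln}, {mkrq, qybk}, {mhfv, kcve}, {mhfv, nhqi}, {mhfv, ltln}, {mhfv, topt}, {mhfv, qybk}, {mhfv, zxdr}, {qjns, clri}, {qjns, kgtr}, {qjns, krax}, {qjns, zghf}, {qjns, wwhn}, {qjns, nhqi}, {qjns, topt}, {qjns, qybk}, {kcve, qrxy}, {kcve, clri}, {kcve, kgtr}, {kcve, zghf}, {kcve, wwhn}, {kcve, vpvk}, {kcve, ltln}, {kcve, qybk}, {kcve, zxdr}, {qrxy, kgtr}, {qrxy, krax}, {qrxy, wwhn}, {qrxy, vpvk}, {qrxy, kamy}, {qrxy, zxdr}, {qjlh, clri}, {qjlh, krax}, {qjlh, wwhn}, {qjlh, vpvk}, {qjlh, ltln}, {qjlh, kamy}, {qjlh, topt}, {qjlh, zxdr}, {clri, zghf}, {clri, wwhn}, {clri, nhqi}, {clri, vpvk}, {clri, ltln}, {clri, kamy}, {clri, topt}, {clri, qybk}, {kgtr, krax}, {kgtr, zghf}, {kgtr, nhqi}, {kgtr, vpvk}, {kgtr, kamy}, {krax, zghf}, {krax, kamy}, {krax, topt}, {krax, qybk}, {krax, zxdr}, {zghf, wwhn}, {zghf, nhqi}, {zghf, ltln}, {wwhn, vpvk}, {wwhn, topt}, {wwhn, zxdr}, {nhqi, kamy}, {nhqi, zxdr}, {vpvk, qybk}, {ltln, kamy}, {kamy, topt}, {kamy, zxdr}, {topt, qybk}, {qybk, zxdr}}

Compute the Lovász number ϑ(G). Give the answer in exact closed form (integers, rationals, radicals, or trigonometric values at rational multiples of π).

N(qybk) = {lydv, nzxe, whan, hggb, yizs, mkrq, mhfv, qjns, kcve, clri, krax, vpvk, topt, zxdr}, |N(qybk)| = 14.
deg(zxdr) = 14; N(zxdr) = {nzxe, whan, nfmz, dkiq, yizs, mhfv, kcve, qrxy, qjlh, krax, wwhn, nhqi, kamy, qybk}.
deg(nzxe) = 14; N(nzxe) = {ulbg, nufm, whan, nfmz, hggb, pvhf, mkrq, qjlh, krax, zghf, nhqi, vpvk, qybk, zxdr}.
N(yizs) = {lydv, nufm, dkiq, pvhf, mkrq, mhfv, qjns, qrxy, krax, zghf, wwhn, ltln, qybk, zxdr}, |N(yizs)| = 14.
14-regular, N=29; Paley(29): SR with (k,λ,μ)=(14,6,7).
Distinct eigenvalues (to 6 d.p.): [14.0, 2.192582, -3.192582].
Lovász: ϑ = −29(-sqrt(29)/2 - 1/2)/(14+-(-sqrt(29)/2 - 1/2)) = sqrt(29).
= 5.385164807… (decimal).

sqrt(29)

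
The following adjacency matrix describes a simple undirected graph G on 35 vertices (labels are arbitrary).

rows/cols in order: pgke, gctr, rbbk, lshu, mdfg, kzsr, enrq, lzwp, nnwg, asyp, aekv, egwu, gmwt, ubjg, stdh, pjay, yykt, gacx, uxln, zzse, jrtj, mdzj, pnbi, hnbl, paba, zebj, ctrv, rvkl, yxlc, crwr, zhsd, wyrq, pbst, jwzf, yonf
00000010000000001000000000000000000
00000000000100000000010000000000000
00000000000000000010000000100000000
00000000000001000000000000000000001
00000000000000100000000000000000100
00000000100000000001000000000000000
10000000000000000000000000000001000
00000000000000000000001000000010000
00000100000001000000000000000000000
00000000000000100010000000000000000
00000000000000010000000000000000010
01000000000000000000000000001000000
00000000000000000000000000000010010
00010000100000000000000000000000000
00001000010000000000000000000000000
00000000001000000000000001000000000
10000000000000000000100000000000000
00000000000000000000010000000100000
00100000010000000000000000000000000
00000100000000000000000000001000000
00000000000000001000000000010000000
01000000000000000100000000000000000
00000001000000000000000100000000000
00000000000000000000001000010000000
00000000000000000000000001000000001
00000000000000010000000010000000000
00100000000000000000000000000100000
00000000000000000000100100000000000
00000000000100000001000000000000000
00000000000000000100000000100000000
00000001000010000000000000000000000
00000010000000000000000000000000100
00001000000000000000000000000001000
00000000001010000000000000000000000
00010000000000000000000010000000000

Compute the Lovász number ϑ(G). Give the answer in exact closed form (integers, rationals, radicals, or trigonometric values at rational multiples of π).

Vertex yykt has 2 neighbors: pgke, jrtj.
deg(zebj) = 2; N(zebj) = {pjay, paba}.
deg(mdfg) = 2; N(mdfg) = {stdh, pbst}.
deg(gacx) = 2; N(gacx) = {mdzj, crwr}.
G on 35 vertices is 2-regular; a single 35-cycle (edge-transitive).
The 18 distinct eigenvalues: [2.0, 1.968, 1.872, 1.717, 1.506, 1.247, 0.948, 0.618, 0.268, -0.09, -0.445, -0.786, -1.102, -1.382, -1.618, -1.802, -1.928, -1.992].
Lovász (edge-transitive): ϑ = −35·(-2*cos(pi/35))/((2)−(-2*cos(pi/35))) = 35*cos(pi/35)/(cos(pi/35) + 1).
Numerically 17.464704027.
Sandwich: α(G)=17 ≤ ϑ(G)=35*cos(pi/35)/(cos(pi/35) + 1) ≤ χ(Ḡ)=18 (both strict).

35*cos(pi/35)/(cos(pi/35) + 1)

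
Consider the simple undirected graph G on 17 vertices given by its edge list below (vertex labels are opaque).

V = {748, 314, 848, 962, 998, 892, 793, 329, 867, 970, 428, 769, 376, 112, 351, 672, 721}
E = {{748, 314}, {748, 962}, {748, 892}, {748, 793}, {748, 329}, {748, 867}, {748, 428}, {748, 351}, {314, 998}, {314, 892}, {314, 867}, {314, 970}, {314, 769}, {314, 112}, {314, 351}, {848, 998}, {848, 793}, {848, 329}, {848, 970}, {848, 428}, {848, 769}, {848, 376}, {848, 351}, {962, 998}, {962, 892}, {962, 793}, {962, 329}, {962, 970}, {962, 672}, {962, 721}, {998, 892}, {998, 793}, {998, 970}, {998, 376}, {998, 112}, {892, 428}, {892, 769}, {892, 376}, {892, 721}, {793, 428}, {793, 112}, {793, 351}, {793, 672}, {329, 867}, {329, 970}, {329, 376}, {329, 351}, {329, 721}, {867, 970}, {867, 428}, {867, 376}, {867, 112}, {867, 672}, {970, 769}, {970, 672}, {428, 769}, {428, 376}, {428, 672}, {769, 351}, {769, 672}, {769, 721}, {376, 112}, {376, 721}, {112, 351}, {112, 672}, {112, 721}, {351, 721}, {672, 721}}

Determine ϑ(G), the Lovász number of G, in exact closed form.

deg(962) = 8; N(962) = {748, 998, 892, 793, 329, 970, 672, 721}.
N(329) = {748, 848, 962, 867, 970, 376, 351, 721}, |N(329)| = 8.
N(748) = {314, 962, 892, 793, 329, 867, 428, 351}, |N(748)| = 8.
Vertex 112 has 8 neighbors: 314, 998, 793, 867, 376, 351, 672, 721.
Regular of degree 8 on 17 vertices: strongly regular (17,8,3,4).
Distinct eigenvalues (to 4 d.p.): [8.0, 1.5616, -2.5616].
Lovász: ϑ = −17(-sqrt(17)/2 - 1/2)/(8+-(-sqrt(17)/2 - 1/2)) = sqrt(17).
ϑ(G) ≈ 4.1231.

sqrt(17)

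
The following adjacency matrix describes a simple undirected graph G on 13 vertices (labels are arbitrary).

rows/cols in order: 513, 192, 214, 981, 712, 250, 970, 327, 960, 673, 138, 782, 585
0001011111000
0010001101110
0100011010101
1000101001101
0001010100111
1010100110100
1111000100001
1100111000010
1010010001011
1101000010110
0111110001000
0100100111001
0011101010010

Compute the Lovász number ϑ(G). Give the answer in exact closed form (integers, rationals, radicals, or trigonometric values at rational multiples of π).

N(513) = {981, 250, 970, 327, 960, 673}, |N(513)| = 6.
N(585) = {214, 981, 712, 970, 960, 782}, |N(585)| = 6.
deg(138) = 6; N(138) = {192, 214, 981, 712, 250, 673}.
N(214) = {192, 250, 970, 960, 138, 585}, |N(214)| = 6.
Regular of degree 6 on 13 vertices: strongly regular (13,6,2,3).
Distinct eigenvalues (to 6 d.p.): [6.0, 1.302776, -2.302776].
−13·(-sqrt(13)/2 - 1/2) / ((6)−(-sqrt(13)/2 - 1/2)) = sqrt(13) = ϑ(G).
= 3.605551275… (decimal).

sqrt(13)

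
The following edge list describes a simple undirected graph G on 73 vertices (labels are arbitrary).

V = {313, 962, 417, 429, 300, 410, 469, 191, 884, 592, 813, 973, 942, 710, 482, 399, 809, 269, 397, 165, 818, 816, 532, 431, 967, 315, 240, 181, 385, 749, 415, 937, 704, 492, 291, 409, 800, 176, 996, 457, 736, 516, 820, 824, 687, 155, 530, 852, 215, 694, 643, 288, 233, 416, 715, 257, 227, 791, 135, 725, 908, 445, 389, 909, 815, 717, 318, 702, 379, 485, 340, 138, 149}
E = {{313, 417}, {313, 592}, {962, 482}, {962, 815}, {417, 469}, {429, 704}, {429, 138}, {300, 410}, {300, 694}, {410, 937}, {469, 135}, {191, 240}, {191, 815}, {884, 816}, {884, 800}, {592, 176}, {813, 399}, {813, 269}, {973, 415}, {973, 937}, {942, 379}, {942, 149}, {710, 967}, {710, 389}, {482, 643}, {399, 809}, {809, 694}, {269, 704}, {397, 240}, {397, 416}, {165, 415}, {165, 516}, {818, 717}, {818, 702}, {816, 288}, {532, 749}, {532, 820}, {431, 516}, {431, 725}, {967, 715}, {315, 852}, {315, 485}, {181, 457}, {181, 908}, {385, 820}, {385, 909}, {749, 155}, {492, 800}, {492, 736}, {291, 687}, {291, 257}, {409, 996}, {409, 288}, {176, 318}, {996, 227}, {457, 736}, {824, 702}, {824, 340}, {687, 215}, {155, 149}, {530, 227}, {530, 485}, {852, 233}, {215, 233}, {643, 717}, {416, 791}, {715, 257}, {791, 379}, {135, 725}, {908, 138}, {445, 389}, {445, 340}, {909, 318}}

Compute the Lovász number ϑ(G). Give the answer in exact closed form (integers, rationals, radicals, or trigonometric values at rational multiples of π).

73*cos(pi/73)/(cos(pi/73) + 1)

deg(240) = 2; N(240) = {191, 397}.
deg(532) = 2; N(532) = {749, 820}.
deg(909) = 2; N(909) = {385, 318}.
Vertex 725 has 2 neighbors: 431, 135.
Every vertex has degree 2 (N=73); a single 73-cycle (edge-transitive).
spec(A) ≈ [2.0, 1.992596, 1.97044, 1.933696, 1.882635, 1.817635, 1.739179, 1.647846, 1.544313, 1.429347, 1.303798, 1.168596, 1.024743, 0.873302, 0.715396, 0.552194, 0.384903, 0.214763, 0.043032, -0.129017, -0.300111, -0.468983, -0.634383, -0.795086, -0.949902, -1.097686, -1.237343, -1.367839, -1.488208, -1.597559, -1.695082, -1.780055, -1.85185, -1.909934, -1.953877, -1.983355, -1.998148] (distinct, 6 d.p.).
−73·(-2*cos(pi/73)) / ((2)−(-2*cos(pi/73))) = 73*cos(pi/73)/(cos(pi/73) + 1) = ϑ(G).
= 36.48309477… (decimal).
36 ≤ 73*cos(pi/73)/(cos(pi/73) + 1) ≤ 37: both strict.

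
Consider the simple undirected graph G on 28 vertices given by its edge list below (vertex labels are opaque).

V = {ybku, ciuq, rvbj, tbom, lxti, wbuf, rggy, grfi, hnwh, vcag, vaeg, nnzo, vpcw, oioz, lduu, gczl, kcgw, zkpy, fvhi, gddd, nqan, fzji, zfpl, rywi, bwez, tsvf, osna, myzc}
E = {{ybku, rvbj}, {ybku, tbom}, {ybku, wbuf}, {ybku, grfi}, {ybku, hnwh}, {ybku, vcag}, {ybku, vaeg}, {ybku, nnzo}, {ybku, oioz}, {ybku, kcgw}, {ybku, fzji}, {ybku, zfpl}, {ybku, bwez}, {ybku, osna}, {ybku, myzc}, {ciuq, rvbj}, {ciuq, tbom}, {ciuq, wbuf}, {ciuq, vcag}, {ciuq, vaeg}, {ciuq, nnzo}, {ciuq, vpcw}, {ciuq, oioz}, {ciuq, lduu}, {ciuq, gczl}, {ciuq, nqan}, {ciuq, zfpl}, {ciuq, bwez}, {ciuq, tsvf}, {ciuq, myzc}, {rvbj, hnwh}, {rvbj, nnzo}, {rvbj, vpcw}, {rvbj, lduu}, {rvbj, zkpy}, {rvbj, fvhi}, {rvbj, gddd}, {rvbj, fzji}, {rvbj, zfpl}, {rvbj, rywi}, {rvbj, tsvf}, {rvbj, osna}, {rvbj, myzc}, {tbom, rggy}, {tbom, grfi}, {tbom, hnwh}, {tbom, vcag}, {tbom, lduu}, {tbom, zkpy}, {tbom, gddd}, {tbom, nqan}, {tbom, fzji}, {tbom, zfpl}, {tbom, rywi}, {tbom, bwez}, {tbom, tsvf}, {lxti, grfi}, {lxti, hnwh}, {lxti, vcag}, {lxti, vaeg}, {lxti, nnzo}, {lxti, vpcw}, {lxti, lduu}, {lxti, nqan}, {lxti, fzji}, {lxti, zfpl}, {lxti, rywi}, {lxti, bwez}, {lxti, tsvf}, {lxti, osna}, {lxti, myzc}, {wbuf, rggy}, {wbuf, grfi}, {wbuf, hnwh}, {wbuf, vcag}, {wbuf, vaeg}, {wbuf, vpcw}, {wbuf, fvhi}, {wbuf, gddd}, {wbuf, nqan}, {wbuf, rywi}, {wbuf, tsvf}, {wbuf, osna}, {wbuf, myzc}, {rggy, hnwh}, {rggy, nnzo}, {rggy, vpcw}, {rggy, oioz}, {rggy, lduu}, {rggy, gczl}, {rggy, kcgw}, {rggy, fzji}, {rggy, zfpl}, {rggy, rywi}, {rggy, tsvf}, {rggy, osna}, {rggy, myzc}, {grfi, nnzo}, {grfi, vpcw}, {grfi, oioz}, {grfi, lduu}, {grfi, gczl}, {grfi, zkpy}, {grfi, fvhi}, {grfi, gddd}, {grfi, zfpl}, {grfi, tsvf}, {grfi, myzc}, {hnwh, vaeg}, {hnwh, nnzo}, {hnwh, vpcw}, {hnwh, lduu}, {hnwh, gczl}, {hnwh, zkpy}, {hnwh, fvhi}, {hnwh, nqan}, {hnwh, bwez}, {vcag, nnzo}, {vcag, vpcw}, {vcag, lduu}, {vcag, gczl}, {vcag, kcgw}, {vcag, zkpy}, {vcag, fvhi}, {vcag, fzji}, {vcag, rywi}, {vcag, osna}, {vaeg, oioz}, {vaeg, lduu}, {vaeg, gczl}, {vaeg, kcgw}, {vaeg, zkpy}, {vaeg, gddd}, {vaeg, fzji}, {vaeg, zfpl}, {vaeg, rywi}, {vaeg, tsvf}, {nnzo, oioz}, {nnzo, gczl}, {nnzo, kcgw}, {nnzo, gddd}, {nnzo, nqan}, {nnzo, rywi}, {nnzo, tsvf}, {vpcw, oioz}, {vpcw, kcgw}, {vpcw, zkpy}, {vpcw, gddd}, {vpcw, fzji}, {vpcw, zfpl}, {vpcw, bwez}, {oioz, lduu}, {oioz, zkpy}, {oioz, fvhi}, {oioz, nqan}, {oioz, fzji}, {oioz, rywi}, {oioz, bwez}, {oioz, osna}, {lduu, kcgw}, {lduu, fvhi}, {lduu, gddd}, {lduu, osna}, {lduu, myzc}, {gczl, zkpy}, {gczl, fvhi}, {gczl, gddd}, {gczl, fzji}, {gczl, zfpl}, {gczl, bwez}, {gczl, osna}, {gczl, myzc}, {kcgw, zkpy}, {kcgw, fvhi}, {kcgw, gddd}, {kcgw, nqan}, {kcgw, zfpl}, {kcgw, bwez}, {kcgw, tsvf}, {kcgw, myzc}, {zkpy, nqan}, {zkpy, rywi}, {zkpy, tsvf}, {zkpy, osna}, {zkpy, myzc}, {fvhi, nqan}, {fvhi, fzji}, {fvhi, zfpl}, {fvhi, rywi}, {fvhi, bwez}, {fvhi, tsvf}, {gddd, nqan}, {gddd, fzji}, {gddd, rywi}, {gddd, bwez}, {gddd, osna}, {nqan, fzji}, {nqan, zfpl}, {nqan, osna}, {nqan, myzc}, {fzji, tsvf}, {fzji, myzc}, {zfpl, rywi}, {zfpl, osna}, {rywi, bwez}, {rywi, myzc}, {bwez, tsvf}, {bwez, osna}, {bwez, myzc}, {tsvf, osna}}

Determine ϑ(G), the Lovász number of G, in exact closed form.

7

N(fzji) = {ybku, rvbj, tbom, lxti, rggy, vcag, vaeg, vpcw, oioz, gczl, fvhi, gddd, nqan, tsvf, myzc}, |N(fzji)| = 15.
Vertex tbom has 15 neighbors: ybku, ciuq, rggy, grfi, hnwh, vcag, lduu, zkpy, gddd, nqan, fzji, zfpl, rywi, bwez, tsvf.
Vertex gczl has 15 neighbors: ciuq, rggy, grfi, hnwh, vcag, vaeg, nnzo, zkpy, fvhi, gddd, fzji, zfpl, bwez, osna, myzc.
N(rggy) = {tbom, wbuf, hnwh, nnzo, vpcw, oioz, lduu, gczl, kcgw, fzji, zfpl, rywi, tsvf, osna, myzc}, |N(rggy)| = 15.
28-vertex 15-regular graph: Kneser K(8,2) on C(8,2)=28 vertices.
A has 3 distinct eigenvalues ≈ [15.0, 1.0, -5.0].
ϑ = −N·λ_min/(λ_max−λ_min) = −28·(-5)/(15−(-5)) = 7.
≈ 7.0000000 (to 7 d.p.).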